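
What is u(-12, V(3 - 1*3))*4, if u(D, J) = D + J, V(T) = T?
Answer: -48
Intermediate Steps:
u(-12, V(3 - 1*3))*4 = (-12 + (3 - 1*3))*4 = (-12 + (3 - 3))*4 = (-12 + 0)*4 = -12*4 = -48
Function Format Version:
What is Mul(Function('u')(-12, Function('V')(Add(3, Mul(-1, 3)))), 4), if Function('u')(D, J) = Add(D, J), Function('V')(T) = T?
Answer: -48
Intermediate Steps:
Mul(Function('u')(-12, Function('V')(Add(3, Mul(-1, 3)))), 4) = Mul(Add(-12, Add(3, Mul(-1, 3))), 4) = Mul(Add(-12, Add(3, -3)), 4) = Mul(Add(-12, 0), 4) = Mul(-12, 4) = -48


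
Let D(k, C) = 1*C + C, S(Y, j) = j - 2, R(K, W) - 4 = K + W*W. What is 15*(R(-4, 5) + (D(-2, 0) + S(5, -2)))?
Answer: 315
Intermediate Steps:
R(K, W) = 4 + K + W**2 (R(K, W) = 4 + (K + W*W) = 4 + (K + W**2) = 4 + K + W**2)
S(Y, j) = -2 + j
D(k, C) = 2*C (D(k, C) = C + C = 2*C)
15*(R(-4, 5) + (D(-2, 0) + S(5, -2))) = 15*((4 - 4 + 5**2) + (2*0 + (-2 - 2))) = 15*((4 - 4 + 25) + (0 - 4)) = 15*(25 - 4) = 15*21 = 315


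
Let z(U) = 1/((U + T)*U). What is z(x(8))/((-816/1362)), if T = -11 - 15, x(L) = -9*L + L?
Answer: -227/783360 ≈ -0.00028978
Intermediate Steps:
x(L) = -8*L
T = -26
z(U) = 1/(U*(-26 + U)) (z(U) = 1/((U - 26)*U) = 1/((-26 + U)*U) = 1/(U*(-26 + U)))
z(x(8))/((-816/1362)) = (1/(((-8*8))*(-26 - 8*8)))/((-816/1362)) = (1/((-64)*(-26 - 64)))/((-816*1/1362)) = (-1/64/(-90))/(-136/227) = -1/64*(-1/90)*(-227/136) = (1/5760)*(-227/136) = -227/783360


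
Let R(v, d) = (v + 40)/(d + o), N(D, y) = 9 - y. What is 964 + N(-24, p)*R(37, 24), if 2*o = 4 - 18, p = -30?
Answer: 19391/17 ≈ 1140.6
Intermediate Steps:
o = -7 (o = (4 - 18)/2 = (1/2)*(-14) = -7)
R(v, d) = (40 + v)/(-7 + d) (R(v, d) = (v + 40)/(d - 7) = (40 + v)/(-7 + d))
964 + N(-24, p)*R(37, 24) = 964 + (9 - 1*(-30))*((40 + 37)/(-7 + 24)) = 964 + (9 + 30)*(77/17) = 964 + 39*((1/17)*77) = 964 + 39*(77/17) = 964 + 3003/17 = 19391/17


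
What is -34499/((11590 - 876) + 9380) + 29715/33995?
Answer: -115140059/136619106 ≈ -0.84278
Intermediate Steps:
-34499/((11590 - 876) + 9380) + 29715/33995 = -34499/(10714 + 9380) + 29715*(1/33995) = -34499/20094 + 5943/6799 = -115140059/136619106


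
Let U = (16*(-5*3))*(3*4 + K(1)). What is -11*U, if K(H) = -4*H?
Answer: 21120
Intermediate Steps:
U = -1920 (U = (16*(-5*3))*(3*4 - 4*1) = (16*(-15))*(12 - 4) = -240*8 = -1920)
-11*U = -11*(-1920) = 21120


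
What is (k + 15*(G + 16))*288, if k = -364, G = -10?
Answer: -78912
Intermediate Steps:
(k + 15*(G + 16))*288 = (-364 + 15*(-10 + 16))*288 = (-364 + 15*6)*288 = (-364 + 90)*288 = -274*288 = -78912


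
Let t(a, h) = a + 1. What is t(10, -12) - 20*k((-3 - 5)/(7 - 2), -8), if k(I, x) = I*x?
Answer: -245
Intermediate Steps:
t(a, h) = 1 + a
t(10, -12) - 20*k((-3 - 5)/(7 - 2), -8) = (1 + 10) - 20*(-3 - 5)/(7 - 2)*(-8) = 11 - 20*(-8/5)*(-8) = 11 - 20*(-8*1/5)*(-8) = 11 - (-32)*(-8) = 11 - 20*64/5 = 11 - 256 = -245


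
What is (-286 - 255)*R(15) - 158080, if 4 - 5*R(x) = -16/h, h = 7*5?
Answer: -27748396/175 ≈ -1.5856e+5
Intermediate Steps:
h = 35
R(x) = 156/175 (R(x) = ⅘ - (-16)/(5*35) = ⅘ - ⅕*(-16/35) = ⅘ + 16/175 = 156/175)
(-286 - 255)*R(15) - 158080 = (-286 - 255)*(156/175) - 158080 = -541*156/175 - 158080 = -84396/175 - 158080 = -27748396/175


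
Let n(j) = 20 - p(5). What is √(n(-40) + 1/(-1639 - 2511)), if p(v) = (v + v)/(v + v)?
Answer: 3*√1454326/830 ≈ 4.3589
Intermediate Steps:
p(v) = 1 (p(v) = (2*v)/((2*v)) = (2*v)*(1/(2*v)) = 1)
n(j) = 19 (n(j) = 20 - 1*1 = 20 - 1 = 19)
√(n(-40) + 1/(-1639 - 2511)) = √(19 + 1/(-1639 - 2511)) = √(19 + 1/(-4150)) = √(19 - 1/4150) = √(78849/4150) = 3*√1454326/830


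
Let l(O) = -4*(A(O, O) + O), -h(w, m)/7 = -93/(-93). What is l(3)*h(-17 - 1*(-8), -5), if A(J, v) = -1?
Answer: 56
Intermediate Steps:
h(w, m) = -7 (h(w, m) = -(-651)/(-93) = -(-651)*(-1)/93 = -7*1 = -7)
l(O) = 4 - 4*O (l(O) = -4*(-1 + O) = 4 - 4*O)
l(3)*h(-17 - 1*(-8), -5) = (4 - 4*3)*(-7) = (4 - 12)*(-7) = -8*(-7) = 56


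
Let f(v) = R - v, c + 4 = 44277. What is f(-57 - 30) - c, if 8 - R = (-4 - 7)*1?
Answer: -44167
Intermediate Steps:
c = 44273 (c = -4 + 44277 = 44273)
R = 19 (R = 8 - (-4 - 7) = 8 - (-11) = 8 - 1*(-11) = 8 + 11 = 19)
f(v) = 19 - v
f(-57 - 30) - c = (19 - (-57 - 30)) - 1*44273 = (19 - 1*(-87)) - 44273 = (19 + 87) - 44273 = 106 - 44273 = -44167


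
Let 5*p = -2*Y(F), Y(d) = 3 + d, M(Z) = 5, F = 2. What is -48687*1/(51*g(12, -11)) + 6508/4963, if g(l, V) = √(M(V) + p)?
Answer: 6508/4963 - 16229*√3/51 ≈ -549.85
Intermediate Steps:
p = -2 (p = (-2*(3 + 2))/5 = (-2*5)/5 = (⅕)*(-10) = -2)
g(l, V) = √3 (g(l, V) = √(5 - 2) = √3)
-48687*1/(51*g(12, -11)) + 6508/4963 = -48687*√3/153 + 6508/4963 = -48687*√3/153 + 6508*(1/4963) = -16229*√3/51 + 6508/4963 = 6508/4963 - 16229*√3/51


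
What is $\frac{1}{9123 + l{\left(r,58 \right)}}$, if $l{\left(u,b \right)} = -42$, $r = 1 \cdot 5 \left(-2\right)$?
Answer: $\frac{1}{9081} \approx 0.00011012$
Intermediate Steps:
$r = -10$ ($r = 5 \left(-2\right) = -10$)
$\frac{1}{9123 + l{\left(r,58 \right)}} = \frac{1}{9123 - 42} = \frac{1}{9081}$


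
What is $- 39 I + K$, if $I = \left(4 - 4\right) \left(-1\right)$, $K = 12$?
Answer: $12$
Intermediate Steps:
$I = 0$ ($I = 0 \left(-1\right) = 0$)
$- 39 I + K = \left(-39\right) 0 + 12 = 0 + 12 = 12$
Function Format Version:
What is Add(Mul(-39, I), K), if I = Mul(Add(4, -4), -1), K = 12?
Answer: 12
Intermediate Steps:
I = 0 (I = Mul(0, -1) = 0)
Add(Mul(-39, I), K) = Add(Mul(-39, 0), 12) = Add(0, 12) = 12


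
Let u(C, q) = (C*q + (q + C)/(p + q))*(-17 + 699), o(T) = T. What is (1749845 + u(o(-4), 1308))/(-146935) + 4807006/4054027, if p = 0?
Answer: 2640629181420697/194786855519115 ≈ 13.557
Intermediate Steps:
u(C, q) = 682*C*q + 682*(C + q)/q (u(C, q) = (C*q + (q + C)/(0 + q))*(-17 + 699) = (C*q + (C + q)/q)*682 = 682*C*q + 682*(C + q)/q)
(1749845 + u(o(-4), 1308))/(-146935) + 4807006/4054027 = (1749845 + (682 + 682*(-4)*1308 + 682*(-4)/1308))/(-146935) + 4807006/4054027 = (1749845 + (682 - 3568224 + 682*(-4)*(1/1308)))*(-1/146935) + 4807006*(1/4054027) = (1749845 + (682 - 3568224 - 682/327))*(-1/146935) + 4807006/4054027 = (1749845 - 1166586916/327)*(-1/146935) + 4807006/4054027 = -594387601/327*(-1/146935) + 4807006/4054027 = 594387601/48047745 + 4807006/4054027 = 2640629181420697/194786855519115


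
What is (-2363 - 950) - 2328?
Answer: -5641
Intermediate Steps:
(-2363 - 950) - 2328 = -3313 - 2328 = -5641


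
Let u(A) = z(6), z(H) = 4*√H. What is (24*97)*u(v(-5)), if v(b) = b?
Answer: 9312*√6 ≈ 22810.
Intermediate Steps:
u(A) = 4*√6
(24*97)*u(v(-5)) = (24*97)*(4*√6) = 2328*(4*√6) = 9312*√6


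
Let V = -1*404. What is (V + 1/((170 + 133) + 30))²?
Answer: 18098589961/110889 ≈ 1.6321e+5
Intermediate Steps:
V = -404
(V + 1/((170 + 133) + 30))² = (-404 + 1/((170 + 133) + 30))² = (-404 + 1/(303 + 30))² = (-404 + 1/333)² = (-134531/333)² = 18098589961/110889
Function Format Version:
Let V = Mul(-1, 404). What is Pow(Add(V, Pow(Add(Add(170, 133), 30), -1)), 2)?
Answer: Rational(18098589961, 110889) ≈ 1.6321e+5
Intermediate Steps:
V = -404
Pow(Add(V, Pow(Add(Add(170, 133), 30), -1)), 2) = Pow(Add(-404, Pow(Add(Add(170, 133), 30), -1)), 2) = Pow(Add(-404, Pow(Add(303, 30), -1)), 2) = Pow(Add(-404, Pow(333, -1)), 2) = Pow(Add(-404, Rational(1, 333)), 2) = Pow(Rational(-134531, 333), 2) = Rational(18098589961, 110889)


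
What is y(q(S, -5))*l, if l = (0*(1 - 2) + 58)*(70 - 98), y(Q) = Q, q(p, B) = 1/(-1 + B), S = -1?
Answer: 812/3 ≈ 270.67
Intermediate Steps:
l = -1624 (l = (0*(-1) + 58)*(-28) = (0 + 58)*(-28) = 58*(-28) = -1624)
y(q(S, -5))*l = -1624/(-1 - 5) = -1624/(-6) = -1/6*(-1624) = 812/3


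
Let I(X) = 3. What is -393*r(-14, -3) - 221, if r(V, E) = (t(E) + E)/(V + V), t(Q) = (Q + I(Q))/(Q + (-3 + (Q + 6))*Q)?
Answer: -7367/28 ≈ -263.11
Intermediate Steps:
t(Q) = (3 + Q)/(Q + Q*(3 + Q)) (t(Q) = (Q + 3)/(Q + (-3 + (Q + 6))*Q) = (3 + Q)/(Q + (-3 + (6 + Q))*Q) = (3 + Q)/(Q + (3 + Q)*Q) = (3 + Q)/(Q + Q*(3 + Q)))
r(V, E) = (E + (3 + E)/(E*(4 + E)))/(2*V) (r(V, E) = ((3 + E)/(E*(4 + E)) + E)/(V + V) = (E + (3 + E)/(E*(4 + E)))/((2*V)) = (E + (3 + E)/(E*(4 + E)))*(1/(2*V)) = (E + (3 + E)/(E*(4 + E)))/(2*V))
-393*r(-14, -3) - 221 = -393*(3 - 3 + (-3)**2*(4 - 3))/(2*(-3)*(-14)*(4 - 3)) - 221 = -393*(-1)*(-1)*(3 - 3 + 9*1)/(2*3*14*1) - 221 = -393*(-1)*(-1)*(3 - 3 + 9)/(2*3*14) - 221 = -393*(-1)*(-1)*9/(2*3*14) - 221 = -393*3/28 - 221 = -1179/28 - 221 = -7367/28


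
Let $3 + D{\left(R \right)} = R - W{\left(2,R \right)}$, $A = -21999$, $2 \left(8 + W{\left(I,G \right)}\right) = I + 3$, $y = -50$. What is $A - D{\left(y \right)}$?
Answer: $- \frac{43903}{2} \approx -21952.0$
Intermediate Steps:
$W{\left(I,G \right)} = - \frac{13}{2} + \frac{I}{2}$ ($W{\left(I,G \right)} = -8 + \frac{I + 3}{2} = -8 + \frac{3 + I}{2} = -8 + \left(\frac{3}{2} + \frac{I}{2}\right) = - \frac{13}{2} + \frac{I}{2}$)
$D{\left(R \right)} = \frac{5}{2} + R$ ($D{\left(R \right)} = -3 - \left(- \frac{13}{2} + 1 - R\right) = -3 + \left(R - \left(- \frac{13}{2} + 1\right)\right) = -3 + \left(R - - \frac{11}{2}\right) = -3 + \left(R + \frac{11}{2}\right) = -3 + \left(\frac{11}{2} + R\right) = \frac{5}{2} + R$)
$A - D{\left(y \right)} = -21999 - \left(\frac{5}{2} - 50\right) = -21999 - - \frac{95}{2} = -21999 + \frac{95}{2} = - \frac{43903}{2}$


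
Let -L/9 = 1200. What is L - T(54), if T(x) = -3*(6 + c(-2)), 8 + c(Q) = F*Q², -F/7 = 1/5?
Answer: -54114/5 ≈ -10823.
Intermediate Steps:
L = -10800 (L = -9*1200 = -10800)
F = -7/5 ≈ -1.4000
c(Q) = -8 - 7*Q²/5
T(x) = 114/5 (T(x) = -3*(6 + (-8 - 7/5*(-2)²)) = -3*(6 + (-8 - 7/5*4)) = -3*(6 + (-8 - 28/5)) = -3*(6 - 68/5) = -3*(-38/5) = 114/5)
L - T(54) = -10800 - 1*114/5 = -10800 - 114/5 = -54114/5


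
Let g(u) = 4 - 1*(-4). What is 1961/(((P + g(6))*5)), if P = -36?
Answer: -1961/140 ≈ -14.007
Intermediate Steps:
g(u) = 8 (g(u) = 4 + 4 = 8)
1961/(((P + g(6))*5)) = 1961/(((-36 + 8)*5)) = 1961/((-28*5)) = 1961/(-140) = 1961*(-1/140) = -1961/140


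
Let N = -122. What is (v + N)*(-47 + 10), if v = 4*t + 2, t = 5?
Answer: 3700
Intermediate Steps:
v = 22 (v = 4*5 + 2 = 20 + 2 = 22)
(v + N)*(-47 + 10) = (22 - 122)*(-47 + 10) = -100*(-37) = 3700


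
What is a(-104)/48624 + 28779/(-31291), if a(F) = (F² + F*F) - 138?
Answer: -363390671/760746792 ≈ -0.47768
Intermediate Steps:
a(F) = -138 + 2*F² (a(F) = (F² + F²) - 138 = 2*F² - 138 = -138 + 2*F²)
a(-104)/48624 + 28779/(-31291) = (-138 + 2*(-104)²)/48624 + 28779/(-31291) = (-138 + 2*10816)*(1/48624) + 28779*(-1/31291) = (-138 + 21632)*(1/48624) - 28779/31291 = 21494*(1/48624) - 28779/31291 = 10747/24312 - 28779/31291 = -363390671/760746792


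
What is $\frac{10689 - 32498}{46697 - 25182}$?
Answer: $- \frac{21809}{21515} \approx -1.0137$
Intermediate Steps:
$\frac{10689 - 32498}{46697 - 25182} = - \frac{21809}{21515}$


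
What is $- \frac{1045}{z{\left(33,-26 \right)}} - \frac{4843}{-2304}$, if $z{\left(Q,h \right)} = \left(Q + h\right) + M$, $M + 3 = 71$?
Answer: $- \frac{136297}{11520} \approx -11.831$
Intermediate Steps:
$M = 68$ ($M = -3 + 71 = 68$)
$z{\left(Q,h \right)} = 68 + Q + h$ ($z{\left(Q,h \right)} = \left(Q + h\right) + 68 = 68 + Q + h$)
$- \frac{1045}{z{\left(33,-26 \right)}} - \frac{4843}{-2304} = - \frac{1045}{68 + 33 - 26} - \frac{4843}{-2304} = - \frac{1045}{75} - - \frac{4843}{2304} = \left(-1045\right) \frac{1}{75} + \frac{4843}{2304} = - \frac{209}{15} + \frac{4843}{2304} = - \frac{136297}{11520}$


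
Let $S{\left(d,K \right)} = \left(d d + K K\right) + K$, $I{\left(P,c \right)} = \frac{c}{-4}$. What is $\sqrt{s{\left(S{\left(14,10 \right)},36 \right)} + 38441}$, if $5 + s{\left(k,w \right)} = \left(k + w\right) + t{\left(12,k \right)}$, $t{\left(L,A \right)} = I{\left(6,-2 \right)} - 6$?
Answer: $\frac{\sqrt{155090}}{2} \approx 196.91$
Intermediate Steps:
$I{\left(P,c \right)} = - \frac{c}{4}$ ($I{\left(P,c \right)} = c \left(- \frac{1}{4}\right) = - \frac{c}{4}$)
$t{\left(L,A \right)} = - \frac{11}{2}$ ($t{\left(L,A \right)} = \left(- \frac{1}{4}\right) \left(-2\right) - 6 = \frac{1}{2} - 6 = - \frac{11}{2}$)
$S{\left(d,K \right)} = K + K^{2} + d^{2}$ ($S{\left(d,K \right)} = \left(d^{2} + K^{2}\right) + K = \left(K^{2} + d^{2}\right) + K = K + K^{2} + d^{2}$)
$s{\left(k,w \right)} = - \frac{21}{2} + k + w$ ($s{\left(k,w \right)} = -5 - \left(\frac{11}{2} - k - w\right) = -5 + \left(- \frac{11}{2} + k + w\right) = - \frac{21}{2} + k + w$)
$\sqrt{s{\left(S{\left(14,10 \right)},36 \right)} + 38441} = \sqrt{\left(- \frac{21}{2} + \left(10 + 10^{2} + 14^{2}\right) + 36\right) + 38441} = \sqrt{\left(- \frac{21}{2} + \left(10 + 100 + 196\right) + 36\right) + 38441} = \sqrt{\left(- \frac{21}{2} + 306 + 36\right) + 38441} = \sqrt{\frac{663}{2} + 38441} = \sqrt{\frac{77545}{2}} = \frac{\sqrt{155090}}{2}$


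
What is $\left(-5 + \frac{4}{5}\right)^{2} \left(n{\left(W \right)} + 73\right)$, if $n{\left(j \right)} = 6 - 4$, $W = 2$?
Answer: $1323$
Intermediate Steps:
$n{\left(j \right)} = 2$ ($n{\left(j \right)} = 6 - 4 = 2$)
$\left(-5 + \frac{4}{5}\right)^{2} \left(n{\left(W \right)} + 73\right) = \left(-5 + \frac{4}{5}\right)^{2} \left(2 + 73\right) = \left(-5 + 4 \cdot \frac{1}{5}\right)^{2} \cdot 75 = \left(-5 + \frac{4}{5}\right)^{2} \cdot 75 = \left(- \frac{21}{5}\right)^{2} \cdot 75 = \frac{441}{25} \cdot 75 = 1323$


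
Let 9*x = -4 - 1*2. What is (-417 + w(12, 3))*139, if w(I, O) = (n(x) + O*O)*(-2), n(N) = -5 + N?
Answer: -176669/3 ≈ -58890.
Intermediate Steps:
x = -⅔ (x = (-4 - 1*2)/9 = (-4 - 2)/9 = (⅑)*(-6) = -⅔ ≈ -0.66667)
w(I, O) = 34/3 - 2*O² (w(I, O) = ((-5 - ⅔) + O*O)*(-2) = (-17/3 + O²)*(-2) = 34/3 - 2*O²)
(-417 + w(12, 3))*139 = (-417 + (34/3 - 2*3²))*139 = (-417 + (34/3 - 2*9))*139 = (-417 + (34/3 - 18))*139 = (-417 - 20/3)*139 = -1271/3*139 = -176669/3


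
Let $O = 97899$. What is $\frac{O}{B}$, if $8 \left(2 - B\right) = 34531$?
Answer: $- \frac{261064}{11505} \approx -22.691$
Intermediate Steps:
$B = - \frac{34515}{8}$ ($B = 2 - \frac{34531}{8} = - \frac{34515}{8} \approx -4314.4$)
$\frac{O}{B} = \frac{97899}{- \frac{34515}{8}} = 97899 \left(- \frac{8}{34515}\right) = - \frac{261064}{11505}$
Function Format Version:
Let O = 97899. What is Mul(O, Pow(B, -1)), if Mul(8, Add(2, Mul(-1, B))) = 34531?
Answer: Rational(-261064, 11505) ≈ -22.691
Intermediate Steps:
B = Rational(-34515, 8) (B = Add(2, Mul(Rational(-1, 8), 34531)) = Add(2, Rational(-34531, 8)) = Rational(-34515, 8) ≈ -4314.4)
Mul(O, Pow(B, -1)) = Mul(97899, Pow(Rational(-34515, 8), -1)) = Mul(97899, Rational(-8, 34515)) = Rational(-261064, 11505)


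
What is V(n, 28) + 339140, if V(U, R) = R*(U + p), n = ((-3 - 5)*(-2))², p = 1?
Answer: 346336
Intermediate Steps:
n = 256 (n = (-8*(-2))² = 16² = 256)
V(U, R) = R*(1 + U) (V(U, R) = R*(U + 1) = R*(1 + U))
V(n, 28) + 339140 = 28*(1 + 256) + 339140 = 28*257 + 339140 = 7196 + 339140 = 346336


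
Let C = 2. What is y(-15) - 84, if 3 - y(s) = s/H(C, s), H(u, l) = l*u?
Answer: -163/2 ≈ -81.500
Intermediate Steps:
y(s) = 5/2 (y(s) = 3 - s/(s*2) = 3 - s/(2*s) = 3 - s*1/(2*s) = 3 - 1*½ = 3 - ½ = 5/2)
y(-15) - 84 = 5/2 - 84 = -163/2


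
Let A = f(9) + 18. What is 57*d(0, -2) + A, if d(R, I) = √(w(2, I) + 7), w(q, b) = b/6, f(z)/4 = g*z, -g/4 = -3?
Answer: 450 + 38*√15 ≈ 597.17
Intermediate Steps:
g = 12 (g = -4*(-3) = 12)
f(z) = 48*z (f(z) = 4*(12*z) = 48*z)
w(q, b) = b/6 (w(q, b) = b*(⅙) = b/6)
A = 450 (A = 48*9 + 18 = 432 + 18 = 450)
d(R, I) = √(7 + I/6) (d(R, I) = √(I/6 + 7) = √(7 + I/6))
57*d(0, -2) + A = 57*(√(252 + 6*(-2))/6) + 450 = 57*(√(252 - 12)/6) + 450 = 57*(√240/6) + 450 = 57*((4*√15)/6) + 450 = 57*(2*√15/3) + 450 = 38*√15 + 450 = 450 + 38*√15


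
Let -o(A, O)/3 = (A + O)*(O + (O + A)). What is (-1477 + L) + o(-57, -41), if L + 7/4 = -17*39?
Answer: -172031/4 ≈ -43008.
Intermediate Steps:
o(A, O) = -3*(A + O)*(A + 2*O) (o(A, O) = -3*(A + O)*(O + (O + A)) = -3*(A + O)*(O + (A + O)) = -3*(A + O)*(A + 2*O))
L = -2659/4 (L = -7/4 - 17*39 = -7/4 - 663 = -2659/4 ≈ -664.75)
(-1477 + L) + o(-57, -41) = (-1477 - 2659/4) + (-6*(-41)**2 - 3*(-57)**2 - 9*(-57)*(-41)) = -8567/4 + (-6*1681 - 3*3249 - 21033) = -8567/4 + (-10086 - 9747 - 21033) = -8567/4 - 40866 = -172031/4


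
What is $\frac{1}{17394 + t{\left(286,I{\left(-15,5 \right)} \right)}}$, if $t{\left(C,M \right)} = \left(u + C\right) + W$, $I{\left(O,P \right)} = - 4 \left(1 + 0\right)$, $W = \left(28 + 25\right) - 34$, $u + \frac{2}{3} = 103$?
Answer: $\frac{3}{53404} \approx 5.6176 \cdot 10^{-5}$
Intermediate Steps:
$u = \frac{307}{3}$ ($u = - \frac{2}{3} + 103 = \frac{307}{3} \approx 102.33$)
$W = 19$ ($W = 53 - 34 = 19$)
$I{\left(O,P \right)} = -4$ ($I{\left(O,P \right)} = \left(-4\right) 1 = -4$)
$t{\left(C,M \right)} = \frac{364}{3} + C$ ($t{\left(C,M \right)} = \left(\frac{307}{3} + C\right) + 19 = \frac{364}{3} + C$)
$\frac{1}{17394 + t{\left(286,I{\left(-15,5 \right)} \right)}} = \frac{1}{17394 + \left(\frac{364}{3} + 286\right)} = \frac{1}{17394 + \frac{1222}{3}} = \frac{1}{\frac{53404}{3}} = \frac{3}{53404}$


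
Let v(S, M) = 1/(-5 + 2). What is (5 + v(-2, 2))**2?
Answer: 196/9 ≈ 21.778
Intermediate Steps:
v(S, M) = -1/3 (v(S, M) = 1/(-3) = -1/3)
(5 + v(-2, 2))**2 = (5 - 1/3)**2 = (14/3)**2 = 196/9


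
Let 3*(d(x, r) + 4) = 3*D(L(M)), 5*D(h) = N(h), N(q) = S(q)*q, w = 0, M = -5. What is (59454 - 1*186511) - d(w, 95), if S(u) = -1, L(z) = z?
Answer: -127054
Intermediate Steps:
N(q) = -q
D(h) = -h/5 (D(h) = (-h)/5 = -h/5)
d(x, r) = -3 (d(x, r) = -4 + (3*(-⅕*(-5)))/3 = -4 + (3*1)/3 = -4 + (⅓)*3 = -4 + 1 = -3)
(59454 - 1*186511) - d(w, 95) = (59454 - 1*186511) - 1*(-3) = (59454 - 186511) + 3 = -127057 + 3 = -127054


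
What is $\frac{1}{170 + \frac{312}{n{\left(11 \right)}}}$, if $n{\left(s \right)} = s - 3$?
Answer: $\frac{1}{209} \approx 0.0047847$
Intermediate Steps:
$n{\left(s \right)} = -3 + s$
$\frac{1}{170 + \frac{312}{n{\left(11 \right)}}} = \frac{1}{170 + \frac{312}{-3 + 11}} = \frac{1}{170 + \frac{312}{8}} = \frac{1}{170 + 312 \cdot \frac{1}{8}} = \frac{1}{170 + 39} = \frac{1}{209}$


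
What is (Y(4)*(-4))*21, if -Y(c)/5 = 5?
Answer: 2100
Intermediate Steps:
Y(c) = -25 (Y(c) = -5*5 = -25)
(Y(4)*(-4))*21 = -25*(-4)*21 = 100*21 = 2100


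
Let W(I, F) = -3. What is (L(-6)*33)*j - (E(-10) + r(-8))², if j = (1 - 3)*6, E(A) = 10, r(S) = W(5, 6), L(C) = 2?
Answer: -841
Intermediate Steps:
r(S) = -3
j = -12 (j = -2*6 = -12)
(L(-6)*33)*j - (E(-10) + r(-8))² = (2*33)*(-12) - (10 - 3)² = 66*(-12) - 1*7² = -792 - 1*49 = -792 - 49 = -841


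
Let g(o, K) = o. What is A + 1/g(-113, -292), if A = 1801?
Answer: 203512/113 ≈ 1801.0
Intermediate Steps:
A + 1/g(-113, -292) = 1801 + 1/(-113) = 1801 - 1/113 = 203512/113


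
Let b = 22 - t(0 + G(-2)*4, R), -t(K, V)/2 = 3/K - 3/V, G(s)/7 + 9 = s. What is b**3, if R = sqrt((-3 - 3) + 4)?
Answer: 34451043985/3652264 + 101843361*I*sqrt(2)/23716 ≈ 9432.8 + 6073.0*I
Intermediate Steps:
G(s) = -63 + 7*s
R = I*sqrt(2) (R = sqrt(-6 + 4) = sqrt(-2) = I*sqrt(2) ≈ 1.4142*I)
t(K, V) = -6/K + 6/V (t(K, V) = -2*(3/K - 3/V) = -2*(-3/V + 3/K) = -6/K + 6/V)
b = 3385/154 + 3*I*sqrt(2) (b = 22 - (-6/(0 + (-63 + 7*(-2))*4) + 6/((I*sqrt(2)))) = 22 - (-6/(0 + (-63 - 14)*4) + 6*(-I*sqrt(2)/2)) = 22 - (-6/(0 - 77*4) - 3*I*sqrt(2)) = 22 - (-6/(0 - 308) - 3*I*sqrt(2)) = 22 - (-6/(-308) - 3*I*sqrt(2)) = 22 - (-6*(-1/308) - 3*I*sqrt(2)) = 22 - (3/154 - 3*I*sqrt(2)) = 22 + (-3/154 + 3*I*sqrt(2)) = 3385/154 + 3*I*sqrt(2) ≈ 21.981 + 4.2426*I)
b**3 = (3385/154 + 3*I*sqrt(2))**3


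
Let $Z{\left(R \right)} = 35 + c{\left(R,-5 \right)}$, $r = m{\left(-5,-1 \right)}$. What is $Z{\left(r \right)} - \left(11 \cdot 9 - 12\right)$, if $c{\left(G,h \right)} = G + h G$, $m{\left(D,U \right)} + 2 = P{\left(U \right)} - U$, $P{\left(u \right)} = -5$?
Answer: $-28$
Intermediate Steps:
$m{\left(D,U \right)} = -7 - U$ ($m{\left(D,U \right)} = -2 - \left(5 + U\right) = -7 - U$)
$c{\left(G,h \right)} = G + G h$
$r = -6$ ($r = -7 - -1 = -7 + 1 = -6$)
$Z{\left(R \right)} = 35 - 4 R$ ($Z{\left(R \right)} = 35 + R \left(1 - 5\right) = 35 + R \left(-4\right) = 35 - 4 R$)
$Z{\left(r \right)} - \left(11 \cdot 9 - 12\right) = \left(35 - -24\right) - \left(11 \cdot 9 - 12\right) = \left(35 + 24\right) - \left(99 - 12\right) = 59 - 87 = -28$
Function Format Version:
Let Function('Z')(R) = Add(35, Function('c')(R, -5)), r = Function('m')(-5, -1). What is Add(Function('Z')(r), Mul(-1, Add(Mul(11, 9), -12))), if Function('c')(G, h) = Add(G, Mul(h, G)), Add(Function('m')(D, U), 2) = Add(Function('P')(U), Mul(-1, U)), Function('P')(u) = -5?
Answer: -28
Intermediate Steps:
Function('m')(D, U) = Add(-7, Mul(-1, U)) (Function('m')(D, U) = Add(-2, Add(-5, Mul(-1, U))) = Add(-7, Mul(-1, U)))
Function('c')(G, h) = Add(G, Mul(G, h))
r = -6 (r = Add(-7, Mul(-1, -1)) = Add(-7, 1) = -6)
Function('Z')(R) = Add(35, Mul(-4, R)) (Function('Z')(R) = Add(35, Mul(R, Add(1, -5))) = Add(35, Mul(R, -4)) = Add(35, Mul(-4, R)))
Add(Function('Z')(r), Mul(-1, Add(Mul(11, 9), -12))) = Add(Add(35, Mul(-4, -6)), Mul(-1, Add(Mul(11, 9), -12))) = Add(Add(35, 24), Mul(-1, Add(99, -12))) = Add(59, Mul(-1, 87)) = Add(59, -87) = -28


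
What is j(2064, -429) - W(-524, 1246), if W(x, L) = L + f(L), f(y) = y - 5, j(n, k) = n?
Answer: -423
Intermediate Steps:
f(y) = -5 + y
W(x, L) = -5 + 2*L (W(x, L) = L + (-5 + L) = -5 + 2*L)
j(2064, -429) - W(-524, 1246) = 2064 - (-5 + 2*1246) = 2064 - (-5 + 2492) = 2064 - 1*2487 = 2064 - 2487 = -423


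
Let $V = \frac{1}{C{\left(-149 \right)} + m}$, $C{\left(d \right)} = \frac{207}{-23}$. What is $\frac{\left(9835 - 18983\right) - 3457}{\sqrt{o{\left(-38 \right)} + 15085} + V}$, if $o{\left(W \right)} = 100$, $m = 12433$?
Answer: $\frac{156604520}{2343892458559} - \frac{1945654556480 \sqrt{15185}}{2343892458559} \approx -102.29$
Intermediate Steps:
$C{\left(d \right)} = -9$ ($C{\left(d \right)} = 207 \left(- \frac{1}{23}\right) = -9$)
$V = \frac{1}{12424}$ ($V = \frac{1}{-9 + 12433} = \frac{1}{12424} \approx 8.0489 \cdot 10^{-5}$)
$\frac{\left(9835 - 18983\right) - 3457}{\sqrt{o{\left(-38 \right)} + 15085} + V} = \frac{\left(9835 - 18983\right) - 3457}{\sqrt{100 + 15085} + \frac{1}{12424}} = \frac{\left(9835 - 18983\right) - 3457}{\sqrt{15185} + \frac{1}{12424}} = \frac{-9148 - 3457}{\frac{1}{12424} + \sqrt{15185}} = - \frac{12605}{\frac{1}{12424} + \sqrt{15185}}$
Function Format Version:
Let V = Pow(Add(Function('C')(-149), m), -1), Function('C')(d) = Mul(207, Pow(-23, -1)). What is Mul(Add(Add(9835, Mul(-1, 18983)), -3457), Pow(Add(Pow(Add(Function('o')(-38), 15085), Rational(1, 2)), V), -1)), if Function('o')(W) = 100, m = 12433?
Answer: Add(Rational(156604520, 2343892458559), Mul(Rational(-1945654556480, 2343892458559), Pow(15185, Rational(1, 2)))) ≈ -102.29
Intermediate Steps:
Function('C')(d) = -9 (Function('C')(d) = Mul(207, Rational(-1, 23)) = -9)
V = Rational(1, 12424) (V = Pow(Add(-9, 12433), -1) = Pow(12424, -1) = Rational(1, 12424) ≈ 8.0489e-5)
Mul(Add(Add(9835, Mul(-1, 18983)), -3457), Pow(Add(Pow(Add(Function('o')(-38), 15085), Rational(1, 2)), V), -1)) = Mul(Add(Add(9835, Mul(-1, 18983)), -3457), Pow(Add(Pow(Add(100, 15085), Rational(1, 2)), Rational(1, 12424)), -1)) = Mul(Add(Add(9835, -18983), -3457), Pow(Add(Pow(15185, Rational(1, 2)), Rational(1, 12424)), -1)) = Mul(Add(-9148, -3457), Pow(Add(Rational(1, 12424), Pow(15185, Rational(1, 2))), -1)) = Mul(-12605, Pow(Add(Rational(1, 12424), Pow(15185, Rational(1, 2))), -1))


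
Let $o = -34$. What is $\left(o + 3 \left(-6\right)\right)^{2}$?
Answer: $2704$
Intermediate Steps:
$\left(o + 3 \left(-6\right)\right)^{2} = \left(-34 + 3 \left(-6\right)\right)^{2} = \left(-34 - 18\right)^{2} = \left(-52\right)^{2} = 2704$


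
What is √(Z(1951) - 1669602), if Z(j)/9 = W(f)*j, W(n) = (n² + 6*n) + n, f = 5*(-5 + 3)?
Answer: 4*I*√71427 ≈ 1069.0*I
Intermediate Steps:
f = -10 (f = 5*(-2) = -10)
W(n) = n² + 7*n
Z(j) = 270*j (Z(j) = 9*((-10*(7 - 10))*j) = 9*((-10*(-3))*j) = 9*(30*j) = 270*j)
√(Z(1951) - 1669602) = √(270*1951 - 1669602) = √(526770 - 1669602) = √(-1142832) = 4*I*√71427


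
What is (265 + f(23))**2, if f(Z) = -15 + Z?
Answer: 74529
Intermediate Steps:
(265 + f(23))**2 = (265 + (-15 + 23))**2 = (265 + 8)**2 = 273**2 = 74529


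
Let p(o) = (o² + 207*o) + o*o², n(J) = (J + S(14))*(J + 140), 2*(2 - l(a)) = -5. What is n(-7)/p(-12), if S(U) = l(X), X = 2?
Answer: 665/8136 ≈ 0.081735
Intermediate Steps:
l(a) = 9/2 (l(a) = 2 - ½*(-5) = 2 + 5/2 = 9/2)
S(U) = 9/2
n(J) = (140 + J)*(9/2 + J) (n(J) = (J + 9/2)*(J + 140) = (9/2 + J)*(140 + J) = (140 + J)*(9/2 + J))
p(o) = o² + o³ + 207*o (p(o) = (o² + 207*o) + o³ = o² + o³ + 207*o)
n(-7)/p(-12) = (630 + (-7)² + (289/2)*(-7))/((-12*(207 - 12 + (-12)²))) = (630 + 49 - 2023/2)/((-12*(207 - 12 + 144))) = -665/(2*((-12*339))) = -665/2/(-4068) = -665/2*(-1/4068) = 665/8136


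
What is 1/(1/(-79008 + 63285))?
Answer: -15723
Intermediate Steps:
1/(1/(-79008 + 63285)) = 1/(1/(-15723)) = 1/(-1/15723) = -15723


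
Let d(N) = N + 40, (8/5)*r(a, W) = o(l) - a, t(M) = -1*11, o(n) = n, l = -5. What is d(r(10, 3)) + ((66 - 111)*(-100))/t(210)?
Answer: -33305/88 ≈ -378.47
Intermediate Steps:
t(M) = -11
r(a, W) = -25/8 - 5*a/8 (r(a, W) = 5*(-5 - a)/8 = -25/8 - 5*a/8)
d(N) = 40 + N
d(r(10, 3)) + ((66 - 111)*(-100))/t(210) = (40 + (-25/8 - 5/8*10)) + ((66 - 111)*(-100))/(-11) = (40 + (-25/8 - 25/4)) - 45*(-100)*(-1/11) = (40 - 75/8) + 4500*(-1/11) = 245/8 - 4500/11 = -33305/88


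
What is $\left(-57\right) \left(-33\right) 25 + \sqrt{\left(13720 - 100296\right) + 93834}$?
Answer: $47025 + \sqrt{7258} \approx 47110.0$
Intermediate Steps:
$\left(-57\right) \left(-33\right) 25 + \sqrt{\left(13720 - 100296\right) + 93834} = 1881 \cdot 25 + \sqrt{-86576 + 93834} = 47025 + \sqrt{7258}$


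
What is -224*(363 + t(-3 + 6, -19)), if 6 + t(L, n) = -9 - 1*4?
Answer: -77056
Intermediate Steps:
t(L, n) = -19 (t(L, n) = -6 + (-9 - 1*4) = -6 + (-9 - 4) = -6 - 13 = -19)
-224*(363 + t(-3 + 6, -19)) = -224*(363 - 19) = -224*344 = -77056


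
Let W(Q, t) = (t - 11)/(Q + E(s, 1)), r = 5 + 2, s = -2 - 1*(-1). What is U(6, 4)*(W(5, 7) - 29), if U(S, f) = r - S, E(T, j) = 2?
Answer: -207/7 ≈ -29.571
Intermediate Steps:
s = -1 (s = -2 + 1 = -1)
r = 7
U(S, f) = 7 - S
W(Q, t) = (-11 + t)/(2 + Q) (W(Q, t) = (t - 11)/(Q + 2) = (-11 + t)/(2 + Q))
U(6, 4)*(W(5, 7) - 29) = (7 - 1*6)*((-11 + 7)/(2 + 5) - 29) = (7 - 6)*(-4/7 - 29) = 1*((⅐)*(-4) - 29) = 1*(-4/7 - 29) = 1*(-207/7) = -207/7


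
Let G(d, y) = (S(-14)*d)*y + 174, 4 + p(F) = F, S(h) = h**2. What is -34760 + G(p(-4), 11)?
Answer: -51834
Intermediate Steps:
p(F) = -4 + F
G(d, y) = 174 + 196*d*y (G(d, y) = ((-14)**2*d)*y + 174 = (196*d)*y + 174 = 196*d*y + 174 = 174 + 196*d*y)
-34760 + G(p(-4), 11) = -34760 + (174 + 196*(-4 - 4)*11) = -34760 + (174 + 196*(-8)*11) = -34760 + (174 - 17248) = -34760 - 17074 = -51834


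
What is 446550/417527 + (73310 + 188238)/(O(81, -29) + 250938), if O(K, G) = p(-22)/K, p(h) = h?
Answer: 640072398117/303094122529 ≈ 2.1118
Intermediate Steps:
O(K, G) = -22/K
446550/417527 + (73310 + 188238)/(O(81, -29) + 250938) = 446550/417527 + (73310 + 188238)/(-22/81 + 250938) = 446550*(1/417527) + 261548/(-22*1/81 + 250938) = 446550/417527 + 261548/(-22/81 + 250938) = 446550/417527 + 261548/(20325956/81) = 446550/417527 + 261548*(81/20325956) = 446550/417527 + 756621/725927 = 640072398117/303094122529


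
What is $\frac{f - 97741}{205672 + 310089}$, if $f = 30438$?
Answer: $- \frac{67303}{515761} \approx -0.13049$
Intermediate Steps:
$\frac{f - 97741}{205672 + 310089} = \frac{30438 - 97741}{205672 + 310089} = - \frac{67303}{515761}$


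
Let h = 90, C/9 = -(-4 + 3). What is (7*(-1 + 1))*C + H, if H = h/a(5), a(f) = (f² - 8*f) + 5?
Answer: -9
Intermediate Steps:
C = 9 (C = 9*(-(-4 + 3)) = 9*(-1*(-1)) = 9*1 = 9)
a(f) = 5 + f² - 8*f
H = -9 (H = 90/(5 + 5² - 8*5) = 90/(5 + 25 - 40) = 90/(-10) = 90*(-⅒) = -9)
(7*(-1 + 1))*C + H = (7*(-1 + 1))*9 - 9 = (7*0)*9 - 9 = 0*9 - 9 = 0 - 9 = -9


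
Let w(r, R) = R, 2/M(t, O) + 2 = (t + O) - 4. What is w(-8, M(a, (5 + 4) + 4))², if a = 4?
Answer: 4/121 ≈ 0.033058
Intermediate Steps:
M(t, O) = 2/(-6 + O + t) (M(t, O) = 2/(-2 + ((t + O) - 4)) = 2/(-2 + ((O + t) - 4)) = 2/(-2 + (-4 + O + t)) = 2/(-6 + O + t))
w(-8, M(a, (5 + 4) + 4))² = (2/(-6 + ((5 + 4) + 4) + 4))² = (2/(-6 + (9 + 4) + 4))² = (2/(-6 + 13 + 4))² = (2/11)² = 4/121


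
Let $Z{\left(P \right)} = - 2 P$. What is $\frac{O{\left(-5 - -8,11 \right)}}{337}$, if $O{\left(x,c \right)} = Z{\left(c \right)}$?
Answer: $- \frac{22}{337} \approx -0.065282$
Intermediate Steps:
$O{\left(x,c \right)} = - 2 c$
$\frac{O{\left(-5 - -8,11 \right)}}{337} = \frac{\left(-2\right) 11}{337} = \frac{1}{337} \left(-22\right) = - \frac{22}{337}$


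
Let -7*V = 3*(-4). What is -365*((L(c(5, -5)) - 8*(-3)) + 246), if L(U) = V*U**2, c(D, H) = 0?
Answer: -98550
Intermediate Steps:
V = 12/7 (V = -3*(-4)/7 = -1/7*(-12) = 12/7 ≈ 1.7143)
L(U) = 12*U**2/7
-365*((L(c(5, -5)) - 8*(-3)) + 246) = -365*(((12/7)*0**2 - 8*(-3)) + 246) = -365*(((12/7)*0 + 24) + 246) = -365*((0 + 24) + 246) = -365*(24 + 246) = -365*270 = -98550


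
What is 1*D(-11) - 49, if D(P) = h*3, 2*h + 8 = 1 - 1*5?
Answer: -67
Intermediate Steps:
h = -6 (h = -4 + (1 - 1*5)/2 = -4 + (1 - 5)/2 = -4 + (½)*(-4) = -4 - 2 = -6)
D(P) = -18 (D(P) = -6*3 = -18)
1*D(-11) - 49 = 1*(-18) - 49 = -18 - 49 = -67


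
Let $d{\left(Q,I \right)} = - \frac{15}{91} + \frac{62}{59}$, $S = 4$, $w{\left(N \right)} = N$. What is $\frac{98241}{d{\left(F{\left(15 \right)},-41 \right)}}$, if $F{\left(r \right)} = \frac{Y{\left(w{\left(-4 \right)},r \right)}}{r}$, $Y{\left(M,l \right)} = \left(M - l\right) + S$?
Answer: $\frac{527455929}{4757} \approx 1.1088 \cdot 10^{5}$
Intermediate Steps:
$Y{\left(M,l \right)} = 4 + M - l$ ($Y{\left(M,l \right)} = \left(M - l\right) + 4 = 4 + M - l$)
$F{\left(r \right)} = -1$ ($F{\left(r \right)} = \frac{4 - 4 - r}{r} = \frac{\left(-1\right) r}{r} = -1$)
$d{\left(Q,I \right)} = \frac{4757}{5369}$ ($d{\left(Q,I \right)} = \left(-15\right) \frac{1}{91} + 62 \cdot \frac{1}{59} = - \frac{15}{91} + \frac{62}{59} = \frac{4757}{5369}$)
$\frac{98241}{d{\left(F{\left(15 \right)},-41 \right)}} = \frac{98241}{\frac{4757}{5369}} = 98241 \cdot \frac{5369}{4757} = \frac{527455929}{4757}$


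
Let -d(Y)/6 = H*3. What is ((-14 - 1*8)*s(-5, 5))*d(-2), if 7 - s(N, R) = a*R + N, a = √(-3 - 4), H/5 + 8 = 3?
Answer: -118800 + 49500*I*√7 ≈ -1.188e+5 + 1.3096e+5*I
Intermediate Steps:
H = -25 (H = -40 + 5*3 = -40 + 15 = -25)
d(Y) = 450 (d(Y) = -(-150)*3 = -6*(-75) = 450)
a = I*√7 (a = √(-7) = I*√7 ≈ 2.6458*I)
s(N, R) = 7 - N - I*R*√7 (s(N, R) = 7 - ((I*√7)*R + N) = 7 - (I*R*√7 + N) = 7 - (N + I*R*√7) = 7 + (-N - I*R*√7) = 7 - N - I*R*√7)
((-14 - 1*8)*s(-5, 5))*d(-2) = ((-14 - 1*8)*(7 - 1*(-5) - 1*I*5*√7))*450 = ((-14 - 8)*(7 + 5 - 5*I*√7))*450 = -22*(12 - 5*I*√7)*450 = (-264 + 110*I*√7)*450 = -118800 + 49500*I*√7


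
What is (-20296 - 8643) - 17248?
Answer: -46187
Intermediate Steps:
(-20296 - 8643) - 17248 = -28939 - 17248 = -46187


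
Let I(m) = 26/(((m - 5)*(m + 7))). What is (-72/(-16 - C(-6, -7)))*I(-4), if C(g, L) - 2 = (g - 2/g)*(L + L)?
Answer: -52/73 ≈ -0.71233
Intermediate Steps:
C(g, L) = 2 + 2*L*(g - 2/g) (C(g, L) = 2 + (g - 2/g)*(L + L) = 2 + (g - 2/g)*(2*L) = 2 + 2*L*(g - 2/g))
I(m) = 26/((-5 + m)*(7 + m)) (I(m) = 26/(((-5 + m)*(7 + m))) = 26*(1/((-5 + m)*(7 + m))) = 26/((-5 + m)*(7 + m)))
(-72/(-16 - C(-6, -7)))*I(-4) = (-72/(-16 - (2 - 4*(-7)/(-6) + 2*(-7)*(-6))))*(26/(-35 + (-4)**2 + 2*(-4))) = (-72/(-16 - (2 - 4*(-7)*(-1/6) + 84)))*(26/(-35 + 16 - 8)) = (-72/(-16 - (2 - 14/3 + 84)))*(26/(-27)) = (-72/(-16 - 1*244/3))*(26*(-1/27)) = -72/(-16 - 244/3)*(-26/27) = -72/(-292/3)*(-26/27) = -72*(-3/292)*(-26/27) = (54/73)*(-26/27) = -52/73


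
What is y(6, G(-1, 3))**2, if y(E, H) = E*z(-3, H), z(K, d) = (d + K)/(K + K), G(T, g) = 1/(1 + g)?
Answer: 121/16 ≈ 7.5625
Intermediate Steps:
z(K, d) = (K + d)/(2*K) (z(K, d) = (K + d)/((2*K)) = (K + d)*(1/(2*K)) = (K + d)/(2*K))
y(E, H) = E*(1/2 - H/6) (y(E, H) = E*((1/2)*(-3 + H)/(-3)) = E*((1/2)*(-1/3)*(-3 + H)) = E*(1/2 - H/6))
y(6, G(-1, 3))**2 = ((1/6)*6*(3 - 1/(1 + 3)))**2 = ((1/6)*6*(3 - 1/4))**2 = ((1/6)*6*(11/4))**2 = (11/4)**2 = 121/16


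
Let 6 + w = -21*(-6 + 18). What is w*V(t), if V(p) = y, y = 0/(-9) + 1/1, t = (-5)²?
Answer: -258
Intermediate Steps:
t = 25
w = -258 (w = -6 - 21*(-6 + 18) = -6 - 21*12 = -6 - 252 = -258)
y = 1 (y = 0*(-⅑) + 1*1 = 0 + 1 = 1)
V(p) = 1
w*V(t) = -258*1 = -258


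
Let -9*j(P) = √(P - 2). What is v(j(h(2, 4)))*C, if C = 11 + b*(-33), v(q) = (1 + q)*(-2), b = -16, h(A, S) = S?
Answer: -1078 + 1078*√2/9 ≈ -908.61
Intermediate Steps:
j(P) = -√(-2 + P)/9 (j(P) = -√(P - 2)/9 = -√(-2 + P)/9)
v(q) = -2 - 2*q
C = 539 (C = 11 - 16*(-33) = 11 + 528 = 539)
v(j(h(2, 4)))*C = (-2 - (-2)*√(-2 + 4)/9)*539 = (-2 - (-2)*√2/9)*539 = (-2 + 2*√2/9)*539 = -1078 + 1078*√2/9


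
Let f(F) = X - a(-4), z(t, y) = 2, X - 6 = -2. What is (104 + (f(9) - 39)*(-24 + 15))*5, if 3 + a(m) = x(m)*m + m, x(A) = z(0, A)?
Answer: 1420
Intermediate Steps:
X = 4 (X = 6 - 2 = 4)
x(A) = 2
a(m) = -3 + 3*m (a(m) = -3 + (2*m + m) = -3 + 3*m)
f(F) = 19 (f(F) = 4 - (-3 + 3*(-4)) = 4 - (-3 - 12) = 4 - 1*(-15) = 4 + 15 = 19)
(104 + (f(9) - 39)*(-24 + 15))*5 = (104 + (19 - 39)*(-24 + 15))*5 = (104 - 20*(-9))*5 = (104 + 180)*5 = 284*5 = 1420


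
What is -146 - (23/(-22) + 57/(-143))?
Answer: -41343/286 ≈ -144.56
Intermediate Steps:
-146 - (23/(-22) + 57/(-143)) = -146 - (23*(-1/22) + 57*(-1/143)) = -146 - (-23/22 - 57/143) = -146 - 1*(-413/286) = -146 + 413/286 = -41343/286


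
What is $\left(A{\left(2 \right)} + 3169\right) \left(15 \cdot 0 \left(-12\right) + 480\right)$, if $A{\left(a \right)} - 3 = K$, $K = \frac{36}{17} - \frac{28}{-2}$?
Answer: $\frac{26015040}{17} \approx 1.5303 \cdot 10^{6}$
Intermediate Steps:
$K = \frac{274}{17}$ ($K = 36 \cdot \frac{1}{17} - -14 = \frac{36}{17} + 14 = \frac{274}{17} \approx 16.118$)
$A{\left(a \right)} = \frac{325}{17}$ ($A{\left(a \right)} = 3 + \frac{274}{17} = \frac{325}{17}$)
$\left(A{\left(2 \right)} + 3169\right) \left(15 \cdot 0 \left(-12\right) + 480\right) = \left(\frac{325}{17} + 3169\right) \left(15 \cdot 0 \left(-12\right) + 480\right) = \frac{54198 \left(0 \left(-12\right) + 480\right)}{17} = \frac{54198 \left(0 + 480\right)}{17} = \frac{54198}{17} \cdot 480 = \frac{26015040}{17}$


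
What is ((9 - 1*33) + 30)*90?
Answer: 540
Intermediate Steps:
((9 - 1*33) + 30)*90 = ((9 - 33) + 30)*90 = (-24 + 30)*90 = 6*90 = 540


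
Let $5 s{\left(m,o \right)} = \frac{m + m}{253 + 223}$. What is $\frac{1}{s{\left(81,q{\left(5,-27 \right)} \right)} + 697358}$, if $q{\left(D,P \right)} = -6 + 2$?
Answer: $\frac{1190}{829856101} \approx 1.434 \cdot 10^{-6}$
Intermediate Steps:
$q{\left(D,P \right)} = -4$
$s{\left(m,o \right)} = \frac{m}{1190}$ ($s{\left(m,o \right)} = \frac{\left(m + m\right) \frac{1}{253 + 223}}{5} = \frac{2 m \frac{1}{476}}{5} = \frac{\frac{1}{238} m}{5} = \frac{m}{1190}$)
$\frac{1}{s{\left(81,q{\left(5,-27 \right)} \right)} + 697358} = \frac{1}{\frac{1}{1190} \cdot 81 + 697358} = \frac{1}{\frac{81}{1190} + 697358} = \frac{1}{\frac{829856101}{1190}} = \frac{1190}{829856101}$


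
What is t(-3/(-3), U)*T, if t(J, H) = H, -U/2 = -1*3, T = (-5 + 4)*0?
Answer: 0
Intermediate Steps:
T = 0 (T = -1*0 = 0)
U = 6 (U = -(-2)*3 = -2*(-3) = 6)
t(-3/(-3), U)*T = 6*0 = 0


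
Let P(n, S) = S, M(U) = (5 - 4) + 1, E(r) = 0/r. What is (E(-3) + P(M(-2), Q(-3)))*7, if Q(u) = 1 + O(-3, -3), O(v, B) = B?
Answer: -14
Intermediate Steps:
E(r) = 0
Q(u) = -2 (Q(u) = 1 - 3 = -2)
M(U) = 2 (M(U) = 1 + 1 = 2)
(E(-3) + P(M(-2), Q(-3)))*7 = (0 - 2)*7 = -2*7 = -14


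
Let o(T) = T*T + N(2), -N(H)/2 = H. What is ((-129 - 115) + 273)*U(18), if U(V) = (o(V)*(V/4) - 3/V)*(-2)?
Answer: -250531/3 ≈ -83510.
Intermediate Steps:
N(H) = -2*H
o(T) = -4 + T² (o(T) = T*T - 2*2 = T² - 4 = -4 + T²)
U(V) = 6/V - V*(-4 + V²)/2 (U(V) = ((-4 + V²)*(V/4) - 3/V)*(-2) = (V*(-4 + V²)/4 - 3/V)*(-2) = (-3/V + V*(-4 + V²)/4)*(-2) = 6/V - V*(-4 + V²)/2)
((-129 - 115) + 273)*U(18) = ((-129 - 115) + 273)*(2*18 + 6/18 - ½*18³) = (-244 + 273)*(36 + 6*(1/18) - ½*5832) = 29*(36 + ⅓ - 2916) = 29*(-8639/3) = -250531/3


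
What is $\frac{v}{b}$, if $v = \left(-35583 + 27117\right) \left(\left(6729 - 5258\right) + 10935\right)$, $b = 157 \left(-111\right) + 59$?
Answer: $\frac{26257299}{4342} \approx 6047.3$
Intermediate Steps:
$b = -17368$ ($b = -17427 + 59 = -17368$)
$v = -105029196$ ($v = - 8466 \left(\left(6729 - 5258\right) + 10935\right) = - 8466 \left(1471 + 10935\right) = \left(-8466\right) 12406 = -105029196$)
$\frac{v}{b} = - \frac{105029196}{-17368} = \left(-105029196\right) \left(- \frac{1}{17368}\right) = \frac{26257299}{4342}$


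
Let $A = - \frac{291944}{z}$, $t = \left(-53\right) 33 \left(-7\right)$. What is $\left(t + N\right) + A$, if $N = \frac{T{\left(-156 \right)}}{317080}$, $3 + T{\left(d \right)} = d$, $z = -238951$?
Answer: $\frac{927702808258751}{75766583080} \approx 12244.0$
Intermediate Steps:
$T{\left(d \right)} = -3 + d$
$t = 12243$ ($t = \left(-1749\right) \left(-7\right) = 12243$)
$N = - \frac{159}{317080}$ ($N = \frac{-3 - 156}{317080} = \left(-159\right) \frac{1}{317080} = - \frac{159}{317080} \approx -0.00050145$)
$A = \frac{291944}{238951}$ ($A = - \frac{291944}{-238951} = \left(-291944\right) \left(- \frac{1}{238951}\right) = \frac{291944}{238951} \approx 1.2218$)
$\left(t + N\right) + A = \left(12243 - \frac{159}{317080}\right) + \frac{291944}{238951} = \frac{3882010281}{317080} + \frac{291944}{238951} = \frac{927702808258751}{75766583080}$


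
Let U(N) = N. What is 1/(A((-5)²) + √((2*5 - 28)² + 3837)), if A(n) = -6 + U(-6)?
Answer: 4/1339 + √4161/4017 ≈ 0.019046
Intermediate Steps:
A(n) = -12 (A(n) = -6 - 6 = -12)
1/(A((-5)²) + √((2*5 - 28)² + 3837)) = 1/(-12 + √((2*5 - 28)² + 3837)) = 1/(-12 + √((10 - 28)² + 3837)) = 1/(-12 + √((-18)² + 3837)) = 1/(-12 + √(324 + 3837)) = 1/(-12 + √4161)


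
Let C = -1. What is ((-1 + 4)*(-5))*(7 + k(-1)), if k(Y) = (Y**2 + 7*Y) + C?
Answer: 0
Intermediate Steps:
k(Y) = -1 + Y**2 + 7*Y (k(Y) = (Y**2 + 7*Y) - 1 = -1 + Y**2 + 7*Y)
((-1 + 4)*(-5))*(7 + k(-1)) = ((-1 + 4)*(-5))*(7 + (-1 + (-1)**2 + 7*(-1))) = (3*(-5))*(7 + (-1 + 1 - 7)) = -15*(7 - 7) = -15*0 = 0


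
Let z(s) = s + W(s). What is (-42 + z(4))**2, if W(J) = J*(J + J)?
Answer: 36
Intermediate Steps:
W(J) = 2*J**2 (W(J) = J*(2*J) = 2*J**2)
z(s) = s + 2*s**2
(-42 + z(4))**2 = (-42 + 4*(1 + 2*4))**2 = (-42 + 4*(1 + 8))**2 = (-42 + 4*9)**2 = (-42 + 36)**2 = (-6)**2 = 36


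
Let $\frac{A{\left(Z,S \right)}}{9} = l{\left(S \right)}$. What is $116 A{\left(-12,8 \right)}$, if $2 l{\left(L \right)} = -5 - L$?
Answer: $-6786$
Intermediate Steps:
$l{\left(L \right)} = - \frac{5}{2} - \frac{L}{2}$ ($l{\left(L \right)} = \frac{-5 - L}{2} = - \frac{5}{2} - \frac{L}{2}$)
$A{\left(Z,S \right)} = - \frac{45}{2} - \frac{9 S}{2}$ ($A{\left(Z,S \right)} = 9 \left(- \frac{5}{2} - \frac{S}{2}\right) = - \frac{45}{2} - \frac{9 S}{2}$)
$116 A{\left(-12,8 \right)} = 116 \left(- \frac{45}{2} - 36\right) = 116 \left(- \frac{117}{2}\right) = -6786$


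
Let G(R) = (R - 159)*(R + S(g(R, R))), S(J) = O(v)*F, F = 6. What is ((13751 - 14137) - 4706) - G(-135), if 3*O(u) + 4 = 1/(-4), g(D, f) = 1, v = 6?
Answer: -47281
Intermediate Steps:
O(u) = -17/12 (O(u) = -4/3 + (⅓)/(-4) = -4/3 + (⅓)*(-¼) = -4/3 - 1/12 = -17/12)
S(J) = -17/2 (S(J) = -17/12*6 = -17/2)
G(R) = (-159 + R)*(-17/2 + R) (G(R) = (R - 159)*(R - 17/2) = (-159 + R)*(-17/2 + R))
((13751 - 14137) - 4706) - G(-135) = ((13751 - 14137) - 4706) - (2703/2 + (-135)² - 335/2*(-135)) = (-386 - 4706) - (2703/2 + 18225 + 45225/2) = -5092 - 1*42189 = -5092 - 42189 = -47281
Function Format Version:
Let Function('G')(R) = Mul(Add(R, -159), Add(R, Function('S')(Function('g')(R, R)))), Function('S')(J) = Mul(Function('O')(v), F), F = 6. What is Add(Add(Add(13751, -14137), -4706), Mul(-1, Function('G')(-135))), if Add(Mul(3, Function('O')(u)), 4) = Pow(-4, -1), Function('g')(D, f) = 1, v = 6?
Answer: -47281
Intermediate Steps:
Function('O')(u) = Rational(-17, 12) (Function('O')(u) = Add(Rational(-4, 3), Mul(Rational(1, 3), Pow(-4, -1))) = Add(Rational(-4, 3), Mul(Rational(1, 3), Rational(-1, 4))) = Add(Rational(-4, 3), Rational(-1, 12)) = Rational(-17, 12))
Function('S')(J) = Rational(-17, 2) (Function('S')(J) = Mul(Rational(-17, 12), 6) = Rational(-17, 2))
Function('G')(R) = Mul(Add(-159, R), Add(Rational(-17, 2), R)) (Function('G')(R) = Mul(Add(R, -159), Add(R, Rational(-17, 2))) = Mul(Add(-159, R), Add(Rational(-17, 2), R)))
Add(Add(Add(13751, -14137), -4706), Mul(-1, Function('G')(-135))) = Add(Add(Add(13751, -14137), -4706), Mul(-1, Add(Rational(2703, 2), Pow(-135, 2), Mul(Rational(-335, 2), -135)))) = Add(Add(-386, -4706), Mul(-1, Add(Rational(2703, 2), 18225, Rational(45225, 2)))) = Add(-5092, Mul(-1, 42189)) = Add(-5092, -42189) = -47281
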